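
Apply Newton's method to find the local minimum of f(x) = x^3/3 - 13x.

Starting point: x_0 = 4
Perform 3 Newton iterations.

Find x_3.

f(x) = x^3/3 - 13x
f'(x) = x^2 - 13, f''(x) = 2x
Newton update: x_{n+1} = x_n - (x_n^2 - 13)/(2*x_n)
Step 1: x_0 = 4, f'=3, f''=8, x_1 = 29/8
Step 2: x_1 = 29/8, f'=9/64, f''=29/4, x_2 = 1673/464
Step 3: x_2 = 1673/464, f'=81/215296, f''=1673/232, x_3 = 5597777/1552544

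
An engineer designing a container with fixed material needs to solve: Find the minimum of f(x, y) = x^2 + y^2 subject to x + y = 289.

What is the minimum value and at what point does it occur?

Substitute y = 289 - x into f(x,y) = x^2 + y^2:
g(x) = x^2 + (289 - x)^2 = 2x^2 - 578x + 83521
g'(x) = 4x - 578 = 0  =>  x = 289/2
y = 289 - 289/2 = 289/2
Minimum value = (289/2)^2 + (289/2)^2 = 83521/2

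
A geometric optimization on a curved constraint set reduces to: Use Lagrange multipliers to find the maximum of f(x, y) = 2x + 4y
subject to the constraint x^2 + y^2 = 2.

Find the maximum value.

Set up Lagrange conditions: grad f = lambda * grad g
  2 = 2*lambda*x
  4 = 2*lambda*y
From these: x/y = 2/4, so x = 2t, y = 4t for some t.
Substitute into constraint: (2t)^2 + (4t)^2 = 2
  t^2 * 20 = 2
  t = sqrt(2/20)
Maximum = 2*x + 4*y = (2^2 + 4^2)*t = 20 * sqrt(2/20) = sqrt(40)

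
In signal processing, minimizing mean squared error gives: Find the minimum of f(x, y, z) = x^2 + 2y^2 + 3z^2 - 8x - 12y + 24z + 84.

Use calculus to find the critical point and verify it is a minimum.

f(x,y,z) = x^2 + 2y^2 + 3z^2 - 8x - 12y + 24z + 84
df/dx = 2x + (-8) = 0 => x = 4
df/dy = 4y + (-12) = 0 => y = 3
df/dz = 6z + (24) = 0 => z = -4
f(4,3,-4) = 1*(4)^2 + 2*(3)^2 + 3*(-4)^2 + -8*(4) + -12*(3) + 24*(-4) + 84 = 2
Hessian is diagonal with entries 2, 4, 6 > 0, confirmed minimum.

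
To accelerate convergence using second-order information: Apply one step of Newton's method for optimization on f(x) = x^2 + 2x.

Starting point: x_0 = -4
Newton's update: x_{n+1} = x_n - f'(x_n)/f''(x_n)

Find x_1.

f(x) = x^2 + 2x
f'(x) = 2x + (2), f''(x) = 2
Newton step: x_1 = x_0 - f'(x_0)/f''(x_0)
f'(-4) = -6
x_1 = -4 - -6/2 = -1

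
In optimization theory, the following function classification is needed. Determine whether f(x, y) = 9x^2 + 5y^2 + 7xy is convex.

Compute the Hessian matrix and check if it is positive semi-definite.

f(x,y) = 9x^2 + 5y^2 + 7xy
Hessian H = [[18, 7], [7, 10]]
trace(H) = 28, det(H) = 131
Eigenvalues: (28 +/- sqrt(260)) / 2 = 22.06, 5.938
Since both eigenvalues > 0, f is convex.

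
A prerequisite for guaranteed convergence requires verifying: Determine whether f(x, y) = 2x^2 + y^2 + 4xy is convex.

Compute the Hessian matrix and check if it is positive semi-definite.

f(x,y) = 2x^2 + y^2 + 4xy
Hessian H = [[4, 4], [4, 2]]
trace(H) = 6, det(H) = -8
Eigenvalues: (6 +/- sqrt(68)) / 2 = 7.123, -1.123
Since not both eigenvalues positive, f is neither convex nor concave.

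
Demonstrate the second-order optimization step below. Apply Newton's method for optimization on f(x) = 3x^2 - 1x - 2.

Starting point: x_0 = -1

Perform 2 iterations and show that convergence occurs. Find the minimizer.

f(x) = 3x^2 - 1x - 2, f'(x) = 6x + (-1), f''(x) = 6
Step 1: f'(-1) = -7, x_1 = -1 - -7/6 = 1/6
Step 2: f'(1/6) = 0, x_2 = 1/6 (converged)
Newton's method converges in 1 step for quadratics.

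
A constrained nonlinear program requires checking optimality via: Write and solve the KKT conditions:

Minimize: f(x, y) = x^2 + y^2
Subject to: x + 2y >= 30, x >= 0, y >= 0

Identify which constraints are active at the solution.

KKT conditions for min x^2 + y^2 s.t. 1x + 2y >= 30, x >= 0, y >= 0:
Stationarity: 2x = mu*1 + mu_x, 2y = mu*2 + mu_y, with mu, mu_x, mu_y >= 0
Complementary slackness: mu*(x + 2y - 30) = 0, mu_x*x = 0, mu_y*y = 0
(0, 0) is infeasible (1*0 + 2*0 < 30), so if mu = 0 stationarity would force x = mu_x/2 >= 0, y = mu_y/2 >= 0 with mu_x*x = mu_y*y = 0, i.e. x = y = 0: contradiction. Hence mu > 0 and x + 2y = 30 is active.
Try x > 0, y > 0 (so mu_x = mu_y = 0): x = 1*mu/2, y = 2*mu/2
Substitute: 1*(1*mu/2) + 2*(2*mu/2) = 30
  mu*5/2 = 30 => mu = 12
x* = 6 > 0, y* = 12 > 0, consistent with mu_x = mu_y = 0.
f is convex and the constraints are linear, so this KKT point is the global minimum.
f* = 180
Active constraints: x + 2y >= 30 (holds with equality, mu = 12 > 0); x >= 0 and y >= 0 are inactive (mu_x = mu_y = 0).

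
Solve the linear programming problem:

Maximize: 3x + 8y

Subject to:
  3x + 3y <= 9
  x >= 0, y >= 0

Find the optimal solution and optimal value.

The feasible region has vertices at [(0, 0), (3, 0), (0, 3)].
Checking objective 3x + 8y at each vertex:
  (0, 0): 3*0 + 8*0 = 0
  (3, 0): 3*3 + 8*0 = 9
  (0, 3): 3*0 + 8*3 = 24
Maximum is 24 at (0, 3).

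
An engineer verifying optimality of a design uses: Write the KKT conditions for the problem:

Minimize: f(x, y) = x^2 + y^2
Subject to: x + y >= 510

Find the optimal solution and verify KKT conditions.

KKT conditions for min x^2 + y^2 s.t. x + y >= 510:
Stationarity: 2x = mu, 2y = mu
So x = y = mu/2.
Complementary slackness: mu*(x + y - 510) = 0
Primal feasibility: x + y >= 510; dual feasibility: mu >= 0
If mu = 0 then x = y = 0, but 0 + 0 < 510 is infeasible, so the constraint is active.
Constraint active: x + y = 2*(mu/2) = 510 => mu = 510
x = y = 255, f = 130050
Verify: stationarity 2*255 = 510 = mu; primal 255 + 255 = 510 >= 510; dual mu = 510 >= 0; complementary slackness 510*(510 - 510) = 0. All KKT conditions hold.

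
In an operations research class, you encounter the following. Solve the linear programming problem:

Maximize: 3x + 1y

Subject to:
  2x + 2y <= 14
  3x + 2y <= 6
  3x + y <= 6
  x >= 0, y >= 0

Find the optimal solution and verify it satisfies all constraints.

Feasible vertices: (0, 0), (0, 3), (2, 0)
Objective 3x + 1y at each vertex:
  (0, 0): 0
  (0, 3): 3
  (2, 0): 6
Maximum is 6 at (2, 0).
Verify constraints at (x, y) = (2, 0):
  2*2 + 2*0 = 4 <= 14
  3*2 + 2*0 = 6 <= 6 (active)
  3*2 + 1*0 = 6 <= 6 (active)
  x = 2 >= 0, y = 0 >= 0. All constraints satisfied.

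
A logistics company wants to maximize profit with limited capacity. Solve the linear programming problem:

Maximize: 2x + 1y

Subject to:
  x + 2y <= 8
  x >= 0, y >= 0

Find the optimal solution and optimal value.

The feasible region has vertices at [(0, 0), (8, 0), (0, 4)].
Checking objective 2x + 1y at each vertex:
  (0, 0): 2*0 + 1*0 = 0
  (8, 0): 2*8 + 1*0 = 16
  (0, 4): 2*0 + 1*4 = 4
Maximum is 16 at (8, 0).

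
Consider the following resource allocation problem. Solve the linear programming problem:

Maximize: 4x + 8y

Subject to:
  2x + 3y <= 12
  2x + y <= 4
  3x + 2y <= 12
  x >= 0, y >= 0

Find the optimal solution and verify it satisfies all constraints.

Feasible vertices: (0, 0), (0, 4), (2, 0)
Objective 4x + 8y at each vertex:
  (0, 0): 0
  (0, 4): 32
  (2, 0): 8
Maximum is 32 at (0, 4).
Verify constraints at (x, y) = (0, 4):
  2*0 + 3*4 = 12 <= 12 (active)
  2*0 + 1*4 = 4 <= 4 (active)
  3*0 + 2*4 = 8 <= 12
  x = 0 >= 0, y = 4 >= 0. All constraints satisfied.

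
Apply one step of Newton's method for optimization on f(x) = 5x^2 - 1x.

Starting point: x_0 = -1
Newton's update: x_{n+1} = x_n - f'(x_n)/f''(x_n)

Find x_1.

f(x) = 5x^2 - 1x
f'(x) = 10x + (-1), f''(x) = 10
Newton step: x_1 = x_0 - f'(x_0)/f''(x_0)
f'(-1) = -11
x_1 = -1 - -11/10 = 1/10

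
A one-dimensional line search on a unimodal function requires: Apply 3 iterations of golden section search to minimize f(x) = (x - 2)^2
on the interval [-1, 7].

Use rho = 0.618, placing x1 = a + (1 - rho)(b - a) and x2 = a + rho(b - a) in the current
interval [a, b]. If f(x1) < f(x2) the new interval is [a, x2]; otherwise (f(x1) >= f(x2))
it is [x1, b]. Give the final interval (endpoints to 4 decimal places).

Golden section search for min of f(x) = (x - 2)^2 on [-1, 7].
Each step: x1 = a + (1 - rho)(b - a), x2 = a + rho(b - a); if f(x1) < f(x2) keep [a, x2], otherwise keep [x1, b].
Step 1: [-1.0000, 7.0000], x1=2.0560 (f=0.0031), x2=3.9440 (f=3.7791); f(x1) < f(x2) => keep [-1.0000, 3.9440]
Step 2: [-1.0000, 3.9440], x1=0.8886 (f=1.2352), x2=2.0554 (f=0.0031); f(x1) > f(x2) => keep [0.8886, 3.9440]
Step 3: [0.8886, 3.9440], x1=2.0558 (f=0.0031), x2=2.7768 (f=0.6035); f(x1) < f(x2) => keep [0.8886, 2.7768]
Final interval: [0.8886, 2.7768]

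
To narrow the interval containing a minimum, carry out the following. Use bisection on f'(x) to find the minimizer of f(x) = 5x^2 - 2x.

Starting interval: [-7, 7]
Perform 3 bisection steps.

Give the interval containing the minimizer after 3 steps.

Finding critical point of f(x) = 5x^2 - 2x using bisection on f'(x) = 10x + -2.
f'(x) = 0 when x = 1/5.
Starting interval: [-7, 7]
Step 1: mid = 0, f'(mid) = -2, new interval = [0, 7]
Step 2: mid = 7/2, f'(mid) = 33, new interval = [0, 7/2]
Step 3: mid = 7/4, f'(mid) = 31/2, new interval = [0, 7/4]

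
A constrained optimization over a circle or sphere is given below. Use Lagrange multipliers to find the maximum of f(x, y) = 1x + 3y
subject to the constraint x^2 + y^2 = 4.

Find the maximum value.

Set up Lagrange conditions: grad f = lambda * grad g
  1 = 2*lambda*x
  3 = 2*lambda*y
From these: x/y = 1/3, so x = 1t, y = 3t for some t.
Substitute into constraint: (1t)^2 + (3t)^2 = 4
  t^2 * 10 = 4
  t = sqrt(4/10)
Maximum = 1*x + 3*y = (1^2 + 3^2)*t = 10 * sqrt(4/10) = sqrt(40)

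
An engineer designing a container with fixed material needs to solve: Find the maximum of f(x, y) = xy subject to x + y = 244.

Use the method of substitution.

Substitute y = 244 - x into f(x,y) = xy:
g(x) = x(244 - x) = 244x - x^2
g'(x) = 244 - 2x = 0  =>  x = 122
y = 244 - 122 = 122
Maximum value = 122 * 122 = 14884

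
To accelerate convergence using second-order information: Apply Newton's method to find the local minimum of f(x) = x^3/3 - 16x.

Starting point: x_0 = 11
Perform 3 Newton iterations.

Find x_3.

f(x) = x^3/3 - 16x
f'(x) = x^2 - 16, f''(x) = 2x
Newton update: x_{n+1} = x_n - (x_n^2 - 16)/(2*x_n)
Step 1: x_0 = 11, f'=105, f''=22, x_1 = 137/22
Step 2: x_1 = 137/22, f'=11025/484, f''=137/11, x_2 = 26513/6028
Step 3: x_2 = 26513/6028, f'=121550625/36336784, f''=26513/3014, x_3 = 1284327713/319640728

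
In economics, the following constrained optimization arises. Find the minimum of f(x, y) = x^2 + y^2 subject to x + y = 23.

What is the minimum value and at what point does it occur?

Substitute y = 23 - x into f(x,y) = x^2 + y^2:
g(x) = x^2 + (23 - x)^2 = 2x^2 - 46x + 529
g'(x) = 4x - 46 = 0  =>  x = 23/2
y = 23 - 23/2 = 23/2
Minimum value = (23/2)^2 + (23/2)^2 = 529/2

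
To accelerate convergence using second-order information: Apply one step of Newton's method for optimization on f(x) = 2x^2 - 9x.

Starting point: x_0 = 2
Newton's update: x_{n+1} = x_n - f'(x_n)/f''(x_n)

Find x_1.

f(x) = 2x^2 - 9x
f'(x) = 4x + (-9), f''(x) = 4
Newton step: x_1 = x_0 - f'(x_0)/f''(x_0)
f'(2) = -1
x_1 = 2 - -1/4 = 9/4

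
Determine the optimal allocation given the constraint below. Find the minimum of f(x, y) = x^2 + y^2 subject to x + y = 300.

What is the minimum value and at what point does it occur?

Substitute y = 300 - x into f(x,y) = x^2 + y^2:
g(x) = x^2 + (300 - x)^2 = 2x^2 - 600x + 90000
g'(x) = 4x - 600 = 0  =>  x = 150
y = 300 - 150 = 150
Minimum value = 150^2 + 150^2 = 45000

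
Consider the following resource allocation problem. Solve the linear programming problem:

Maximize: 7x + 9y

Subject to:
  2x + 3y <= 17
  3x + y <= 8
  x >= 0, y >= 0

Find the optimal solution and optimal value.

Feasible vertices: (0, 0), (0, 17/3), (1, 5), (8/3, 0)
Objective 7x + 9y at each:
  (0, 0): 0
  (0, 17/3): 51
  (1, 5): 52
  (8/3, 0): 56/3
Maximum is 52 at (1, 5).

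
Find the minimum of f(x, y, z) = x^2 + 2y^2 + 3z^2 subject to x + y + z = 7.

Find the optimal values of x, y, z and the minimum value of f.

Using Lagrange multipliers on f = x^2 + 2y^2 + 3z^2 with constraint x + y + z = 7:
Conditions: 2*1*x = lambda, 2*2*y = lambda, 2*3*z = lambda
So x = lambda/2, y = lambda/4, z = lambda/6
Substituting into constraint: lambda * (11/12) = 7
lambda = 84/11
x = 42/11, y = 21/11, z = 14/11
Minimum value = 294/11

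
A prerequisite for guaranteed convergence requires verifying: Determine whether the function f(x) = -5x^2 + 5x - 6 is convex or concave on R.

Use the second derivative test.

f(x) = -5x^2 + 5x - 6
f'(x) = -10x + 5
f''(x) = -10
Since f''(x) = -10 < 0 for all x, f is concave on R.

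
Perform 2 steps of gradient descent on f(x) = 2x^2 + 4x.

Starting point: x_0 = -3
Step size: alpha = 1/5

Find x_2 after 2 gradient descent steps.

f(x) = 2x^2 + 4x, f'(x) = 4x + (4)
Step 1: f'(-3) = -8, x_1 = -3 - 1/5 * -8 = -7/5
Step 2: f'(-7/5) = -8/5, x_2 = -7/5 - 1/5 * -8/5 = -27/25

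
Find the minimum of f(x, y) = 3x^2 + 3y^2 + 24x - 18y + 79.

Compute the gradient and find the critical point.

f(x,y) = 3x^2 + 3y^2 + 24x - 18y + 79
df/dx = 6x + (24) = 0  =>  x = -4
df/dy = 6y + (-18) = 0  =>  y = 3
f(-4, 3) = 3*(-4)^2 + 3*(3)^2 + 24*(-4) + -18*(3) + 79 = 4
Hessian is diagonal with entries 6, 6 > 0, so this is a minimum.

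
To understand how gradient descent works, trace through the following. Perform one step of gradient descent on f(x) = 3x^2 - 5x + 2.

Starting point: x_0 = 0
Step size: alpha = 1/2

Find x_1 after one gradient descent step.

f(x) = 3x^2 - 5x + 2
f'(x) = 6x - 5
f'(0) = 6*0 + (-5) = -5
x_1 = x_0 - alpha * f'(x_0) = 0 - 1/2 * -5 = 5/2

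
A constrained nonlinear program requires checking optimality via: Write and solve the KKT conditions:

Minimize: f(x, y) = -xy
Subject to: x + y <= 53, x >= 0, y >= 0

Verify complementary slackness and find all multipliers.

Problem: min -xy s.t. x + y <= 53 (multiplier lambda), x >= 0 (mu_x), y >= 0 (mu_y)
KKT stationarity: -y + lambda - mu_x = 0, -x + lambda - mu_y = 0, with lambda, mu_x, mu_y >= 0
Complementary slackness: lambda*(x + y - 53) = 0, mu_x*x = 0, mu_y*y = 0
If lambda = 0: y = -mu_x <= 0 and x = -mu_y <= 0 force x = y = 0 with f = 0; but x = y = 53/2 is feasible with f = -2809/4 < 0, so this is not the minimum. Hence lambda > 0 and x + y = 53.
Try x > 0, y > 0 (so mu_x = mu_y = 0): y = lambda, x = lambda => x = y = lambda
x + y = 53 => 2*lambda = 53 => lambda = 53/2
x* = y* = 53/2 > 0, consistent with mu_x = mu_y = 0.
(Any feasible point with x = 0 or y = 0 has f = 0 > -2809/4, so the minimum is not on those boundaries.)
min(-xy) = -2809/4 (i.e. max xy = 2809/4)
Multipliers: lambda = 53/2, mu_x = 0, mu_y = 0
Complementary slackness: lambda*(x + y - 53) = 53/2*(53/2 + 53/2 - 53) = 0, mu_x*x = 0*53/2 = 0, mu_y*y = 0*53/2 = 0. Satisfied.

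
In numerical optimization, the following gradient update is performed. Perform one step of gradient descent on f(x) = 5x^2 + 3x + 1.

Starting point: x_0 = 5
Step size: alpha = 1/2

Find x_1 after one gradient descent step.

f(x) = 5x^2 + 3x + 1
f'(x) = 10x + 3
f'(5) = 10*5 + (3) = 53
x_1 = x_0 - alpha * f'(x_0) = 5 - 1/2 * 53 = -43/2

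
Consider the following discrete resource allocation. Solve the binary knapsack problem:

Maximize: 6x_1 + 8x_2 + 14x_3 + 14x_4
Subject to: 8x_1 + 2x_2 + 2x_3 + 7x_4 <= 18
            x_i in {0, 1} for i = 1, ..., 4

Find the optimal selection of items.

Items: item 1 (v=6, w=8), item 2 (v=8, w=2), item 3 (v=14, w=2), item 4 (v=14, w=7)
Capacity: 18
Checking all 16 subsets (w = total weight, v = total value):
  {}: w = 0, v = 0
  {1}: w = 8, v = 6
  {2}: w = 2, v = 8
  {3}: w = 2, v = 14
  {4}: w = 7, v = 14
  {1, 2}: w = 10, v = 14
  {1, 3}: w = 10, v = 20
  {1, 4}: w = 15, v = 20
  {2, 3}: w = 4, v = 22
  {2, 4}: w = 9, v = 22
  {3, 4}: w = 9, v = 28
  {1, 2, 3}: w = 12, v = 28
  {1, 2, 4}: w = 17, v = 28
  {1, 3, 4}: w = 17, v = 34
  {2, 3, 4}: w = 11, v = 36
  {1, 2, 3, 4}: w = 19 > 18, infeasible
Best feasible subset: items [2, 3, 4]
Total weight: 11 <= 18, total value: 36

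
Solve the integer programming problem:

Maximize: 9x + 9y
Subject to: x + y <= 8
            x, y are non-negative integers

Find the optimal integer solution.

Objective: 9x + 9y, constraint: x + y <= 8
Coefficient of x is 9 >= coefficient of y is 9, so allocate the entire budget to x.
Optimal: x = 8, y = 0, value = 72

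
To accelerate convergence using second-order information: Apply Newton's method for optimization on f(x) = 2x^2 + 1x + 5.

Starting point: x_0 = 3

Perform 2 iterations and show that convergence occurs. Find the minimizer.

f(x) = 2x^2 + 1x + 5, f'(x) = 4x + (1), f''(x) = 4
Step 1: f'(3) = 13, x_1 = 3 - 13/4 = -1/4
Step 2: f'(-1/4) = 0, x_2 = -1/4 (converged)
Newton's method converges in 1 step for quadratics.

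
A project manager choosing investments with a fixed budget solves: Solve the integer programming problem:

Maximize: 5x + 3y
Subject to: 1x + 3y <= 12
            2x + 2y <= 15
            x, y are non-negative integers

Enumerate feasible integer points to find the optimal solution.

Constraint 1: 1x + 3y <= 12
Constraint 2: 2x + 2y <= 15
Feasible x range (need y >= 0): 0 <= x <= min(12/1, 15/2) => x in {0, ..., 7}.
Enumerate feasible integer points row by row (the coefficient of y is 3 > 0, so for each x the largest feasible y gives the best value):
  x = 0: y <= min((12 - 1*0)/3, (15 - 2*0)/2) => y in {0, ..., 4}; best 5*0 + 3*4 = 12
  x = 1: y <= min((12 - 1*1)/3, (15 - 2*1)/2) => y in {0, ..., 3}; best 5*1 + 3*3 = 14
  x = 2: y <= min((12 - 1*2)/3, (15 - 2*2)/2) => y in {0, ..., 3}; best 5*2 + 3*3 = 19
  x = 3: y <= min((12 - 1*3)/3, (15 - 2*3)/2) => y in {0, ..., 3}; best 5*3 + 3*3 = 24
  x = 4: y <= min((12 - 1*4)/3, (15 - 2*4)/2) => y in {0, ..., 2}; best 5*4 + 3*2 = 26
  x = 5: y <= min((12 - 1*5)/3, (15 - 2*5)/2) => y in {0, ..., 2}; best 5*5 + 3*2 = 31
  x = 6: y <= min((12 - 1*6)/3, (15 - 2*6)/2) => y in {0, ..., 1}; best 5*6 + 3*1 = 33
  x = 7: y <= min((12 - 1*7)/3, (15 - 2*7)/2) => y in {0}; best 5*7 + 3*0 = 35
The maximum 5x + 3y = 35 is achieved at x = 7, y = 0.
Check: 1*7 + 3*0 = 7 <= 12 and 2*7 + 2*0 = 14 <= 15.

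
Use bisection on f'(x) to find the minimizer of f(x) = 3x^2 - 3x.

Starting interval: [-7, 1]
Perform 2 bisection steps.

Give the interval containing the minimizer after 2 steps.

Finding critical point of f(x) = 3x^2 - 3x using bisection on f'(x) = 6x + -3.
f'(x) = 0 when x = 1/2.
Starting interval: [-7, 1]
Step 1: mid = -3, f'(mid) = -21, new interval = [-3, 1]
Step 2: mid = -1, f'(mid) = -9, new interval = [-1, 1]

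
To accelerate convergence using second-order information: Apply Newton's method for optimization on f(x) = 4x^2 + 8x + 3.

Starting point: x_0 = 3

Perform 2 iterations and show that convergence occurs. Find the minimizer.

f(x) = 4x^2 + 8x + 3, f'(x) = 8x + (8), f''(x) = 8
Step 1: f'(3) = 32, x_1 = 3 - 32/8 = -1
Step 2: f'(-1) = 0, x_2 = -1 (converged)
Newton's method converges in 1 step for quadratics.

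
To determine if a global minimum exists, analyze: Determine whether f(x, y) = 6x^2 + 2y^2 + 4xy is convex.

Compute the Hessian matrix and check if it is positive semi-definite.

f(x,y) = 6x^2 + 2y^2 + 4xy
Hessian H = [[12, 4], [4, 4]]
trace(H) = 16, det(H) = 32
Eigenvalues: (16 +/- sqrt(128)) / 2 = 13.66, 2.343
Since both eigenvalues > 0, f is convex.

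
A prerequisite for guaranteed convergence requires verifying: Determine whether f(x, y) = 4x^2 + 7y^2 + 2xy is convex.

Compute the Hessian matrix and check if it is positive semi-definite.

f(x,y) = 4x^2 + 7y^2 + 2xy
Hessian H = [[8, 2], [2, 14]]
trace(H) = 22, det(H) = 108
Eigenvalues: (22 +/- sqrt(52)) / 2 = 14.61, 7.394
Since both eigenvalues > 0, f is convex.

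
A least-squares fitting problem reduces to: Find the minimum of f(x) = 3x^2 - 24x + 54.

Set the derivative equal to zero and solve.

f(x) = 3x^2 - 24x + 54
f'(x) = 6x + (-24) = 0
x = 24/6 = 4
f(4) = 6
Since f''(x) = 6 > 0, this is a minimum.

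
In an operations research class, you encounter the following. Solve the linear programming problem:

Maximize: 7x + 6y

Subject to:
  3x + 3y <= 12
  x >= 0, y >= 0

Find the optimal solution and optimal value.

The feasible region has vertices at [(0, 0), (4, 0), (0, 4)].
Checking objective 7x + 6y at each vertex:
  (0, 0): 7*0 + 6*0 = 0
  (4, 0): 7*4 + 6*0 = 28
  (0, 4): 7*0 + 6*4 = 24
Maximum is 28 at (4, 0).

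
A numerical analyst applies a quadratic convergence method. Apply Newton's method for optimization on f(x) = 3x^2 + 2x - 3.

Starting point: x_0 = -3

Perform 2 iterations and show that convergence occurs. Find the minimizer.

f(x) = 3x^2 + 2x - 3, f'(x) = 6x + (2), f''(x) = 6
Step 1: f'(-3) = -16, x_1 = -3 - -16/6 = -1/3
Step 2: f'(-1/3) = 0, x_2 = -1/3 (converged)
Newton's method converges in 1 step for quadratics.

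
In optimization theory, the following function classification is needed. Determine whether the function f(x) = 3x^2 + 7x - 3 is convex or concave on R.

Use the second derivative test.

f(x) = 3x^2 + 7x - 3
f'(x) = 6x + 7
f''(x) = 6
Since f''(x) = 6 > 0 for all x, f is convex on R.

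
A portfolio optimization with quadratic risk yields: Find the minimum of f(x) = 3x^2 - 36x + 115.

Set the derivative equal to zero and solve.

f(x) = 3x^2 - 36x + 115
f'(x) = 6x + (-36) = 0
x = 36/6 = 6
f(6) = 7
Since f''(x) = 6 > 0, this is a minimum.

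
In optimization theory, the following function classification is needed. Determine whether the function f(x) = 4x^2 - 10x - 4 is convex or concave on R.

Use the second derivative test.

f(x) = 4x^2 - 10x - 4
f'(x) = 8x - 10
f''(x) = 8
Since f''(x) = 8 > 0 for all x, f is convex on R.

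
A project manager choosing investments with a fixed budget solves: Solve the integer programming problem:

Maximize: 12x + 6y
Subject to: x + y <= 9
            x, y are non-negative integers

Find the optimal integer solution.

Objective: 12x + 6y, constraint: x + y <= 9
Coefficient of x is 12 >= coefficient of y is 6, so allocate the entire budget to x.
Optimal: x = 9, y = 0, value = 108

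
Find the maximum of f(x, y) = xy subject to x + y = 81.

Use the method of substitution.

Substitute y = 81 - x into f(x,y) = xy:
g(x) = x(81 - x) = 81x - x^2
g'(x) = 81 - 2x = 0  =>  x = 81/2
y = 81 - 81/2 = 81/2
Maximum value = (81/2) * (81/2) = 6561/4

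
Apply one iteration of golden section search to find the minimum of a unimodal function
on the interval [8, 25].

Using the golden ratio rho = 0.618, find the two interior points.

Golden section search on [8, 25].
Golden ratio rho = 0.618 (approx).
Interior points:
  x_1 = 8 + (1-0.618)*17 = 14.4940
  x_2 = 8 + 0.618*17 = 18.5060
Compare f(x_1) and f(x_2) to determine which subinterval to keep.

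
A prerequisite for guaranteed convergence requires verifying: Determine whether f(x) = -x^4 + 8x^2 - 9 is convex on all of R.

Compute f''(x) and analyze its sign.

f(x) = -x^4 + 8x^2 - 9
f'(x) = -4x^3 + 16x
f''(x) = -12x^2 + 16
f''(x) = -12x^2 + 16 -> -inf as |x| -> inf
Therefore, f is not globally convex on R.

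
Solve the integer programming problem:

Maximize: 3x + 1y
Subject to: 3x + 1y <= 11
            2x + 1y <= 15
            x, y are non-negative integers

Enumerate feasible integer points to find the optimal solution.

Constraint 1: 3x + 1y <= 11
Constraint 2: 2x + 1y <= 15
Feasible x range (need y >= 0): 0 <= x <= min(11/3, 15/2) => x in {0, ..., 3}.
Enumerate feasible integer points row by row (the coefficient of y is 1 > 0, so for each x the largest feasible y gives the best value):
  x = 0: y <= min((11 - 3*0)/1, (15 - 2*0)/1) => y in {0, ..., 11}; best 3*0 + 1*11 = 11
  x = 1: y <= min((11 - 3*1)/1, (15 - 2*1)/1) => y in {0, ..., 8}; best 3*1 + 1*8 = 11
  x = 2: y <= min((11 - 3*2)/1, (15 - 2*2)/1) => y in {0, ..., 5}; best 3*2 + 1*5 = 11
  x = 3: y <= min((11 - 3*3)/1, (15 - 2*3)/1) => y in {0, ..., 2}; best 3*3 + 1*2 = 11
The maximum 3x + 1y = 11 is achieved at x = 0, y = 11.
(The same value 11 is also attained at (1, 8), (2, 5), (3, 2).)
Check: 3*0 + 1*11 = 11 <= 11 and 2*0 + 1*11 = 11 <= 15.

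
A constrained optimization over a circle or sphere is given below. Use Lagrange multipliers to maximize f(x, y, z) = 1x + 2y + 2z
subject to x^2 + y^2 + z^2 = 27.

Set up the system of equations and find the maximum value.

Lagrange conditions: 1 = 2*lambda*x, 2 = 2*lambda*y, 2 = 2*lambda*z
So x:1 = y:2 = z:2, i.e. x = 1t, y = 2t, z = 2t
Constraint: t^2*(1^2 + 2^2 + 2^2) = 27
  t^2 * 9 = 27  =>  t = sqrt(3)
Maximum = 1*1t + 2*2t + 2*2t = 9*sqrt(3) = sqrt(243)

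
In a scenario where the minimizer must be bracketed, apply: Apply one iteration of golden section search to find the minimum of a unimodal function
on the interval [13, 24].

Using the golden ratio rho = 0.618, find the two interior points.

Golden section search on [13, 24].
Golden ratio rho = 0.618 (approx).
Interior points:
  x_1 = 13 + (1-0.618)*11 = 17.2020
  x_2 = 13 + 0.618*11 = 19.7980
Compare f(x_1) and f(x_2) to determine which subinterval to keep.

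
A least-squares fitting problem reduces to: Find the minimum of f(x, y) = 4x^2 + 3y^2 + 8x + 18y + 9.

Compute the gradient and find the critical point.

f(x,y) = 4x^2 + 3y^2 + 8x + 18y + 9
df/dx = 8x + (8) = 0  =>  x = -1
df/dy = 6y + (18) = 0  =>  y = -3
f(-1, -3) = 4*(-1)^2 + 3*(-3)^2 + 8*(-1) + 18*(-3) + 9 = -22
Hessian is diagonal with entries 8, 6 > 0, so this is a minimum.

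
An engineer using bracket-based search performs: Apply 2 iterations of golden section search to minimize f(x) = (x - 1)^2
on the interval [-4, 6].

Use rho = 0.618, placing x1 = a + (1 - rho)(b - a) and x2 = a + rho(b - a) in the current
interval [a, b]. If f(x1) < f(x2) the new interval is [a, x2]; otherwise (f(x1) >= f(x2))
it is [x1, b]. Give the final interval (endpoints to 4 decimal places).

Golden section search for min of f(x) = (x - 1)^2 on [-4, 6].
Each step: x1 = a + (1 - rho)(b - a), x2 = a + rho(b - a); if f(x1) < f(x2) keep [a, x2], otherwise keep [x1, b].
Step 1: [-4.0000, 6.0000], x1=-0.1800 (f=1.3924), x2=2.1800 (f=1.3924); f(x1) = f(x2) (tie, not '<') => keep [-0.1800, 6.0000]
Step 2: [-0.1800, 6.0000], x1=2.1808 (f=1.3942), x2=3.6392 (f=6.9656); f(x1) < f(x2) => keep [-0.1800, 3.6392]
Final interval: [-0.1800, 3.6392]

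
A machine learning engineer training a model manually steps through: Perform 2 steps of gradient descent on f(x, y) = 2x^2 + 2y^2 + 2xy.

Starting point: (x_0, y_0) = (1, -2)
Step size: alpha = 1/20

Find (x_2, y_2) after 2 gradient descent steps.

f(x,y) = 2x^2 + 2y^2 + 2xy
grad_x = 4x + 2y, grad_y = 4y + 2x
Step 1: grad = (0, -6), (1, -17/10)
Step 2: grad = (3/5, -24/5), (97/100, -73/50)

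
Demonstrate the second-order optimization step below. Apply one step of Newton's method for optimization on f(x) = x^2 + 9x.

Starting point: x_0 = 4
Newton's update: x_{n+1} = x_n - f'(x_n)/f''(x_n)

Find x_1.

f(x) = x^2 + 9x
f'(x) = 2x + (9), f''(x) = 2
Newton step: x_1 = x_0 - f'(x_0)/f''(x_0)
f'(4) = 17
x_1 = 4 - 17/2 = -9/2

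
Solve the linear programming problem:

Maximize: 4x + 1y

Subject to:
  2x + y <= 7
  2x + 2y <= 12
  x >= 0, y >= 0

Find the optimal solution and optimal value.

Feasible vertices: (0, 0), (0, 6), (1, 5), (7/2, 0)
Objective 4x + 1y at each:
  (0, 0): 0
  (0, 6): 6
  (1, 5): 9
  (7/2, 0): 14
Maximum is 14 at (7/2, 0).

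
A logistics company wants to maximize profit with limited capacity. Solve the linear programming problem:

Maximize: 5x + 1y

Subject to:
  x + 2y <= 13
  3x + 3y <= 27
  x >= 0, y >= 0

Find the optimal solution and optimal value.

Feasible vertices: (0, 0), (0, 13/2), (5, 4), (9, 0)
Objective 5x + 1y at each:
  (0, 0): 0
  (0, 13/2): 13/2
  (5, 4): 29
  (9, 0): 45
Maximum is 45 at (9, 0).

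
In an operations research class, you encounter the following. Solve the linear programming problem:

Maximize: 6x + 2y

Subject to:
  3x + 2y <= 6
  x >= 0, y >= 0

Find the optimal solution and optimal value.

The feasible region has vertices at [(0, 0), (2, 0), (0, 3)].
Checking objective 6x + 2y at each vertex:
  (0, 0): 6*0 + 2*0 = 0
  (2, 0): 6*2 + 2*0 = 12
  (0, 3): 6*0 + 2*3 = 6
Maximum is 12 at (2, 0).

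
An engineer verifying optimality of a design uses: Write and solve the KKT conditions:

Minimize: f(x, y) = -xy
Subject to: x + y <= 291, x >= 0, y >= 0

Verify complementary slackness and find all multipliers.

Problem: min -xy s.t. x + y <= 291 (multiplier lambda), x >= 0 (mu_x), y >= 0 (mu_y)
KKT stationarity: -y + lambda - mu_x = 0, -x + lambda - mu_y = 0, with lambda, mu_x, mu_y >= 0
Complementary slackness: lambda*(x + y - 291) = 0, mu_x*x = 0, mu_y*y = 0
If lambda = 0: y = -mu_x <= 0 and x = -mu_y <= 0 force x = y = 0 with f = 0; but x = y = 291/2 is feasible with f = -84681/4 < 0, so this is not the minimum. Hence lambda > 0 and x + y = 291.
Try x > 0, y > 0 (so mu_x = mu_y = 0): y = lambda, x = lambda => x = y = lambda
x + y = 291 => 2*lambda = 291 => lambda = 291/2
x* = y* = 291/2 > 0, consistent with mu_x = mu_y = 0.
(Any feasible point with x = 0 or y = 0 has f = 0 > -84681/4, so the minimum is not on those boundaries.)
min(-xy) = -84681/4 (i.e. max xy = 84681/4)
Multipliers: lambda = 291/2, mu_x = 0, mu_y = 0
Complementary slackness: lambda*(x + y - 291) = 291/2*(291/2 + 291/2 - 291) = 0, mu_x*x = 0*291/2 = 0, mu_y*y = 0*291/2 = 0. Satisfied.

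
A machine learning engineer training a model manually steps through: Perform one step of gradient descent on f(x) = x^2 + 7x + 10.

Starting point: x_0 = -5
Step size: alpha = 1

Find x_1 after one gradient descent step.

f(x) = x^2 + 7x + 10
f'(x) = 2x + 7
f'(-5) = 2*-5 + (7) = -3
x_1 = x_0 - alpha * f'(x_0) = -5 - 1 * -3 = -2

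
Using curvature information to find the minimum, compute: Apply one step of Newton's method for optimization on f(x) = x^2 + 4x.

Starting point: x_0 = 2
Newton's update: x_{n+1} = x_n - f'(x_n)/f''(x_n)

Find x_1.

f(x) = x^2 + 4x
f'(x) = 2x + (4), f''(x) = 2
Newton step: x_1 = x_0 - f'(x_0)/f''(x_0)
f'(2) = 8
x_1 = 2 - 8/2 = -2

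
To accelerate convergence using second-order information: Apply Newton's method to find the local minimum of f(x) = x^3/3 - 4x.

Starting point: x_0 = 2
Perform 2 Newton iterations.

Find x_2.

f(x) = x^3/3 - 4x
f'(x) = x^2 - 4, f''(x) = 2x
Newton update: x_{n+1} = x_n - (x_n^2 - 4)/(2*x_n)
Step 1: x_0 = 2, f'=0, f''=4, x_1 = 2
Step 2: x_1 = 2, f'=0, f''=4, x_2 = 2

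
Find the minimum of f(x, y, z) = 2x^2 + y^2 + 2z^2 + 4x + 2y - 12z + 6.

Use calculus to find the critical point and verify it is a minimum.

f(x,y,z) = 2x^2 + y^2 + 2z^2 + 4x + 2y - 12z + 6
df/dx = 4x + (4) = 0 => x = -1
df/dy = 2y + (2) = 0 => y = -1
df/dz = 4z + (-12) = 0 => z = 3
f(-1,-1,3) = 2*(-1)^2 + 1*(-1)^2 + 2*(3)^2 + 4*(-1) + 2*(-1) + -12*(3) + 6 = -15
Hessian is diagonal with entries 4, 2, 4 > 0, confirmed minimum.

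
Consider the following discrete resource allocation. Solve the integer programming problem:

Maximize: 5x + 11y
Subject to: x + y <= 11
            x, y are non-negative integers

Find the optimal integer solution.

Objective: 5x + 11y, constraint: x + y <= 11
Coefficient of y is 11 > coefficient of x is 5, so allocate the entire budget to y.
Optimal: x = 0, y = 11, value = 121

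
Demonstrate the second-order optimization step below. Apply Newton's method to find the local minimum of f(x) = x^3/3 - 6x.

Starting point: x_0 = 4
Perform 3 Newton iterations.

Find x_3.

f(x) = x^3/3 - 6x
f'(x) = x^2 - 6, f''(x) = 2x
Newton update: x_{n+1} = x_n - (x_n^2 - 6)/(2*x_n)
Step 1: x_0 = 4, f'=10, f''=8, x_1 = 11/4
Step 2: x_1 = 11/4, f'=25/16, f''=11/2, x_2 = 217/88
Step 3: x_2 = 217/88, f'=625/7744, f''=217/44, x_3 = 93553/38192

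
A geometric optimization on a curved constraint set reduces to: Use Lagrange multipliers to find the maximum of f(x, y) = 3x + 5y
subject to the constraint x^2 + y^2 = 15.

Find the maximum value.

Set up Lagrange conditions: grad f = lambda * grad g
  3 = 2*lambda*x
  5 = 2*lambda*y
From these: x/y = 3/5, so x = 3t, y = 5t for some t.
Substitute into constraint: (3t)^2 + (5t)^2 = 15
  t^2 * 34 = 15
  t = sqrt(15/34)
Maximum = 3*x + 5*y = (3^2 + 5^2)*t = 34 * sqrt(15/34) = sqrt(510)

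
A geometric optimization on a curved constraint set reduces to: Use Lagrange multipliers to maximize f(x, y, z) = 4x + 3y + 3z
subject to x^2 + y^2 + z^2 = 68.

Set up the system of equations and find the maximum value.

Lagrange conditions: 4 = 2*lambda*x, 3 = 2*lambda*y, 3 = 2*lambda*z
So x:4 = y:3 = z:3, i.e. x = 4t, y = 3t, z = 3t
Constraint: t^2*(4^2 + 3^2 + 3^2) = 68
  t^2 * 34 = 68  =>  t = sqrt(2)
Maximum = 4*4t + 3*3t + 3*3t = 34*sqrt(2) = sqrt(2312)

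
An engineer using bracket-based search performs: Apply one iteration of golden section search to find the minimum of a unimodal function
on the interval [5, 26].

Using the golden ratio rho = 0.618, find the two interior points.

Golden section search on [5, 26].
Golden ratio rho = 0.618 (approx).
Interior points:
  x_1 = 5 + (1-0.618)*21 = 13.0220
  x_2 = 5 + 0.618*21 = 17.9780
Compare f(x_1) and f(x_2) to determine which subinterval to keep.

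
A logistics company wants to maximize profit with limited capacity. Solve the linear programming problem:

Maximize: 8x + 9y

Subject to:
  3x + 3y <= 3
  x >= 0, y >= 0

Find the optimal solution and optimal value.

The feasible region has vertices at [(0, 0), (1, 0), (0, 1)].
Checking objective 8x + 9y at each vertex:
  (0, 0): 8*0 + 9*0 = 0
  (1, 0): 8*1 + 9*0 = 8
  (0, 1): 8*0 + 9*1 = 9
Maximum is 9 at (0, 1).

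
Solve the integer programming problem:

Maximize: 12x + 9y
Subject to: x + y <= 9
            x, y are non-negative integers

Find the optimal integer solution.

Objective: 12x + 9y, constraint: x + y <= 9
Coefficient of x is 12 >= coefficient of y is 9, so allocate the entire budget to x.
Optimal: x = 9, y = 0, value = 108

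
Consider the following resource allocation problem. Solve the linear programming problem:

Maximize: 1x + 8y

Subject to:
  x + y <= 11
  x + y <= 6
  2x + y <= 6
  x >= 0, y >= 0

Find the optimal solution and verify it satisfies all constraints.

Feasible vertices: (0, 0), (0, 6), (3, 0)
Objective 1x + 8y at each vertex:
  (0, 0): 0
  (0, 6): 48
  (3, 0): 3
Maximum is 48 at (0, 6).
Verify constraints at (x, y) = (0, 6):
  1*0 + 1*6 = 6 <= 11
  1*0 + 1*6 = 6 <= 6 (active)
  2*0 + 1*6 = 6 <= 6 (active)
  x = 0 >= 0, y = 6 >= 0. All constraints satisfied.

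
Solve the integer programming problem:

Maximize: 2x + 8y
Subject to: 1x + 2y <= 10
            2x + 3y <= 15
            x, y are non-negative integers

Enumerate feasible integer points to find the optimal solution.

Constraint 1: 1x + 2y <= 10
Constraint 2: 2x + 3y <= 15
Feasible x range (need y >= 0): 0 <= x <= min(10/1, 15/2) => x in {0, ..., 7}.
Enumerate feasible integer points row by row (the coefficient of y is 8 > 0, so for each x the largest feasible y gives the best value):
  x = 0: y <= min((10 - 1*0)/2, (15 - 2*0)/3) => y in {0, ..., 5}; best 2*0 + 8*5 = 40
  x = 1: y <= min((10 - 1*1)/2, (15 - 2*1)/3) => y in {0, ..., 4}; best 2*1 + 8*4 = 34
  x = 2: y <= min((10 - 1*2)/2, (15 - 2*2)/3) => y in {0, ..., 3}; best 2*2 + 8*3 = 28
  x = 3: y <= min((10 - 1*3)/2, (15 - 2*3)/3) => y in {0, ..., 3}; best 2*3 + 8*3 = 30
  x = 4: y <= min((10 - 1*4)/2, (15 - 2*4)/3) => y in {0, ..., 2}; best 2*4 + 8*2 = 24
  x = 5: y <= min((10 - 1*5)/2, (15 - 2*5)/3) => y in {0, ..., 1}; best 2*5 + 8*1 = 18
  x = 6: y <= min((10 - 1*6)/2, (15 - 2*6)/3) => y in {0, ..., 1}; best 2*6 + 8*1 = 20
  x = 7: y <= min((10 - 1*7)/2, (15 - 2*7)/3) => y in {0}; best 2*7 + 8*0 = 14
The maximum 2x + 8y = 40 is achieved at x = 0, y = 5.
Check: 1*0 + 2*5 = 10 <= 10 and 2*0 + 3*5 = 15 <= 15.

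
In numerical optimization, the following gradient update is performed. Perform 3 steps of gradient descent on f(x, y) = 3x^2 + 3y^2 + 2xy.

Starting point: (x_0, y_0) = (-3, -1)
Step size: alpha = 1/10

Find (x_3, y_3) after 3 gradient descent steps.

f(x,y) = 3x^2 + 3y^2 + 2xy
grad_x = 6x + 2y, grad_y = 6y + 2x
Step 1: grad = (-20, -12), (-1, 1/5)
Step 2: grad = (-28/5, -4/5), (-11/25, 7/25)
Step 3: grad = (-52/25, 4/5), (-29/125, 1/5)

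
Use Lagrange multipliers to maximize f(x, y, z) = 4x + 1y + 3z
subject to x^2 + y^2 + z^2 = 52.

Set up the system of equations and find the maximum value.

Lagrange conditions: 4 = 2*lambda*x, 1 = 2*lambda*y, 3 = 2*lambda*z
So x:4 = y:1 = z:3, i.e. x = 4t, y = 1t, z = 3t
Constraint: t^2*(4^2 + 1^2 + 3^2) = 52
  t^2 * 26 = 52  =>  t = sqrt(2)
Maximum = 4*4t + 1*1t + 3*3t = 26*sqrt(2) = sqrt(1352)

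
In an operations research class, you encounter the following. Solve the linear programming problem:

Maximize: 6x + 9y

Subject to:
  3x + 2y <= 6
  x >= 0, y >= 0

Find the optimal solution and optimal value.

The feasible region has vertices at [(0, 0), (2, 0), (0, 3)].
Checking objective 6x + 9y at each vertex:
  (0, 0): 6*0 + 9*0 = 0
  (2, 0): 6*2 + 9*0 = 12
  (0, 3): 6*0 + 9*3 = 27
Maximum is 27 at (0, 3).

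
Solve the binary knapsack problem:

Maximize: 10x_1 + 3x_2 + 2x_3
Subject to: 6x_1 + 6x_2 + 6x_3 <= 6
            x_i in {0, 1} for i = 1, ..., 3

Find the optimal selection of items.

Items: item 1 (v=10, w=6), item 2 (v=3, w=6), item 3 (v=2, w=6)
Capacity: 6
Checking all 8 subsets (w = total weight, v = total value):
  {}: w = 0, v = 0
  {1}: w = 6, v = 10
  {2}: w = 6, v = 3
  {3}: w = 6, v = 2
  {1, 2}: w = 12 > 6, infeasible
  {1, 3}: w = 12 > 6, infeasible
  {2, 3}: w = 12 > 6, infeasible
  {1, 2, 3}: w = 18 > 6, infeasible
Best feasible subset: items [1]
Total weight: 6 <= 6, total value: 10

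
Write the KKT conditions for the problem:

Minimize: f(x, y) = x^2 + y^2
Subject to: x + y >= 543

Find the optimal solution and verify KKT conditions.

KKT conditions for min x^2 + y^2 s.t. x + y >= 543:
Stationarity: 2x = mu, 2y = mu
So x = y = mu/2.
Complementary slackness: mu*(x + y - 543) = 0
Primal feasibility: x + y >= 543; dual feasibility: mu >= 0
If mu = 0 then x = y = 0, but 0 + 0 < 543 is infeasible, so the constraint is active.
Constraint active: x + y = 2*(mu/2) = 543 => mu = 543
x = y = 543/2, f = 294849/2
Verify: stationarity 2*(543/2) = 543 = mu; primal 543/2 + 543/2 = 543 >= 543; dual mu = 543 >= 0; complementary slackness 543*(543 - 543) = 0. All KKT conditions hold.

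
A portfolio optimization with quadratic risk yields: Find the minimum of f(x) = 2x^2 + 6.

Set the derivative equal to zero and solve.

f(x) = 2x^2 + 6
f'(x) = 4x + (0) = 0
x = 0/4 = 0
f(0) = 6
Since f''(x) = 4 > 0, this is a minimum.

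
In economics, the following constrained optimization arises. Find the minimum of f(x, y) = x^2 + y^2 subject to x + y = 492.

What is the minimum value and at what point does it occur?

Substitute y = 492 - x into f(x,y) = x^2 + y^2:
g(x) = x^2 + (492 - x)^2 = 2x^2 - 984x + 242064
g'(x) = 4x - 984 = 0  =>  x = 246
y = 492 - 246 = 246
Minimum value = 246^2 + 246^2 = 121032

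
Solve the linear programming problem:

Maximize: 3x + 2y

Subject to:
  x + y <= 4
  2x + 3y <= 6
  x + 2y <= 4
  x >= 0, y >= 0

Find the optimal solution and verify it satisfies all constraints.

Feasible vertices: (0, 0), (0, 2), (3, 0)
Objective 3x + 2y at each vertex:
  (0, 0): 0
  (0, 2): 4
  (3, 0): 9
Maximum is 9 at (3, 0).
Verify constraints at (x, y) = (3, 0):
  1*3 + 1*0 = 3 <= 4
  2*3 + 3*0 = 6 <= 6 (active)
  1*3 + 2*0 = 3 <= 4
  x = 3 >= 0, y = 0 >= 0. All constraints satisfied.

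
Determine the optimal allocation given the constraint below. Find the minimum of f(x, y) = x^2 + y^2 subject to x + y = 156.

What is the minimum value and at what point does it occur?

Substitute y = 156 - x into f(x,y) = x^2 + y^2:
g(x) = x^2 + (156 - x)^2 = 2x^2 - 312x + 24336
g'(x) = 4x - 312 = 0  =>  x = 78
y = 156 - 78 = 78
Minimum value = 78^2 + 78^2 = 12168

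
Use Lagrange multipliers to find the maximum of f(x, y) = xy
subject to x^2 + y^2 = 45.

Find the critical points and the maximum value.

Lagrange conditions: y = 2*lambda*x and x = 2*lambda*y
If x = 0 then y = 0, violating the constraint, so x, y != 0.
Dividing: y/x = x/y => x^2 = y^2 => y = x or y = -x
Constraint: 2x^2 = 45 => x^2 = 45/2 => x = +/-sqrt(45/2)
Critical points: (sqrt(45/2), sqrt(45/2)), (-sqrt(45/2), -sqrt(45/2)), (sqrt(45/2), -sqrt(45/2)), (-sqrt(45/2), sqrt(45/2))
  y = x:  xy = x^2 = 45/2  at (sqrt(45/2), sqrt(45/2)) and (-sqrt(45/2), -sqrt(45/2))
  y = -x: xy = -x^2 = -45/2 at (sqrt(45/2), -sqrt(45/2)) and (-sqrt(45/2), sqrt(45/2))
Maximum xy = 45/2 at (sqrt(45/2), sqrt(45/2)) and (-sqrt(45/2), -sqrt(45/2))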